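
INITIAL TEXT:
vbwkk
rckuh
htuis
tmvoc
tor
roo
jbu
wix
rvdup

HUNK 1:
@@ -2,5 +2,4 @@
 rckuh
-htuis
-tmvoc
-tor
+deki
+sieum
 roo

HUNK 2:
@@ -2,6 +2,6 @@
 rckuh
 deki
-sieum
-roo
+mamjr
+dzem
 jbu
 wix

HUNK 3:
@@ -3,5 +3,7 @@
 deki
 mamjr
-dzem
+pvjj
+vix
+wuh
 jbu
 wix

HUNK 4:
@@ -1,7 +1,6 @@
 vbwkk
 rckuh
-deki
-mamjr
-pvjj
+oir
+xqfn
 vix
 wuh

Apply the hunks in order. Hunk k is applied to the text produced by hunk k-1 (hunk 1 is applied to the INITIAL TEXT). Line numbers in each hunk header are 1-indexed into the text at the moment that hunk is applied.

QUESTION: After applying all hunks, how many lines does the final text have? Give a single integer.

Hunk 1: at line 2 remove [htuis,tmvoc,tor] add [deki,sieum] -> 8 lines: vbwkk rckuh deki sieum roo jbu wix rvdup
Hunk 2: at line 2 remove [sieum,roo] add [mamjr,dzem] -> 8 lines: vbwkk rckuh deki mamjr dzem jbu wix rvdup
Hunk 3: at line 3 remove [dzem] add [pvjj,vix,wuh] -> 10 lines: vbwkk rckuh deki mamjr pvjj vix wuh jbu wix rvdup
Hunk 4: at line 1 remove [deki,mamjr,pvjj] add [oir,xqfn] -> 9 lines: vbwkk rckuh oir xqfn vix wuh jbu wix rvdup
Final line count: 9

Answer: 9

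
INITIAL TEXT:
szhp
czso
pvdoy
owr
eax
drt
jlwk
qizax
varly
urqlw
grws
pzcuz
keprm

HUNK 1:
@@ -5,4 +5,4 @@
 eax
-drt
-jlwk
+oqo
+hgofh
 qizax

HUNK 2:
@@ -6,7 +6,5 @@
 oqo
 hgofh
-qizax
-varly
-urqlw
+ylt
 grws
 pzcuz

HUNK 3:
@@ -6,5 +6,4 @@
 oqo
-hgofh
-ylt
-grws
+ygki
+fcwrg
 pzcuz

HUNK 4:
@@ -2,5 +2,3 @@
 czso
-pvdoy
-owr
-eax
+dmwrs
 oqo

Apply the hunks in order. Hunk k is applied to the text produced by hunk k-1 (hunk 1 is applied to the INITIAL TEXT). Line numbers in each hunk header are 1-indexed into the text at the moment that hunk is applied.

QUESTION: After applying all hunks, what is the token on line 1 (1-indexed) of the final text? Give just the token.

Answer: szhp

Derivation:
Hunk 1: at line 5 remove [drt,jlwk] add [oqo,hgofh] -> 13 lines: szhp czso pvdoy owr eax oqo hgofh qizax varly urqlw grws pzcuz keprm
Hunk 2: at line 6 remove [qizax,varly,urqlw] add [ylt] -> 11 lines: szhp czso pvdoy owr eax oqo hgofh ylt grws pzcuz keprm
Hunk 3: at line 6 remove [hgofh,ylt,grws] add [ygki,fcwrg] -> 10 lines: szhp czso pvdoy owr eax oqo ygki fcwrg pzcuz keprm
Hunk 4: at line 2 remove [pvdoy,owr,eax] add [dmwrs] -> 8 lines: szhp czso dmwrs oqo ygki fcwrg pzcuz keprm
Final line 1: szhp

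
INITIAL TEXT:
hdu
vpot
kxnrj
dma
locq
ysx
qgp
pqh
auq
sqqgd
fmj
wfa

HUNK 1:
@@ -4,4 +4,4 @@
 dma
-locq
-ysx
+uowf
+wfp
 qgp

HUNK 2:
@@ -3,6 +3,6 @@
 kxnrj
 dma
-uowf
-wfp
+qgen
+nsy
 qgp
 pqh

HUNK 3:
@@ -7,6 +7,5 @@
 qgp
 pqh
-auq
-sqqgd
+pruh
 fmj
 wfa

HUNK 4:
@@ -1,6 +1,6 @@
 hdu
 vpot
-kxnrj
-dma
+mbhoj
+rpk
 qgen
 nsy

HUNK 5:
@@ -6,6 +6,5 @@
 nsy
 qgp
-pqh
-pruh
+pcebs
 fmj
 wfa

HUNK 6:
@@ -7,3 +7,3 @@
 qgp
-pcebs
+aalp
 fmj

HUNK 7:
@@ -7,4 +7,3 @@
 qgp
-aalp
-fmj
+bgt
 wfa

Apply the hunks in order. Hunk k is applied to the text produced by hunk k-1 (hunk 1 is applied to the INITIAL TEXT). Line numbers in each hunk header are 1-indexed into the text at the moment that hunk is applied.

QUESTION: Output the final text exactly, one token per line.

Hunk 1: at line 4 remove [locq,ysx] add [uowf,wfp] -> 12 lines: hdu vpot kxnrj dma uowf wfp qgp pqh auq sqqgd fmj wfa
Hunk 2: at line 3 remove [uowf,wfp] add [qgen,nsy] -> 12 lines: hdu vpot kxnrj dma qgen nsy qgp pqh auq sqqgd fmj wfa
Hunk 3: at line 7 remove [auq,sqqgd] add [pruh] -> 11 lines: hdu vpot kxnrj dma qgen nsy qgp pqh pruh fmj wfa
Hunk 4: at line 1 remove [kxnrj,dma] add [mbhoj,rpk] -> 11 lines: hdu vpot mbhoj rpk qgen nsy qgp pqh pruh fmj wfa
Hunk 5: at line 6 remove [pqh,pruh] add [pcebs] -> 10 lines: hdu vpot mbhoj rpk qgen nsy qgp pcebs fmj wfa
Hunk 6: at line 7 remove [pcebs] add [aalp] -> 10 lines: hdu vpot mbhoj rpk qgen nsy qgp aalp fmj wfa
Hunk 7: at line 7 remove [aalp,fmj] add [bgt] -> 9 lines: hdu vpot mbhoj rpk qgen nsy qgp bgt wfa

Answer: hdu
vpot
mbhoj
rpk
qgen
nsy
qgp
bgt
wfa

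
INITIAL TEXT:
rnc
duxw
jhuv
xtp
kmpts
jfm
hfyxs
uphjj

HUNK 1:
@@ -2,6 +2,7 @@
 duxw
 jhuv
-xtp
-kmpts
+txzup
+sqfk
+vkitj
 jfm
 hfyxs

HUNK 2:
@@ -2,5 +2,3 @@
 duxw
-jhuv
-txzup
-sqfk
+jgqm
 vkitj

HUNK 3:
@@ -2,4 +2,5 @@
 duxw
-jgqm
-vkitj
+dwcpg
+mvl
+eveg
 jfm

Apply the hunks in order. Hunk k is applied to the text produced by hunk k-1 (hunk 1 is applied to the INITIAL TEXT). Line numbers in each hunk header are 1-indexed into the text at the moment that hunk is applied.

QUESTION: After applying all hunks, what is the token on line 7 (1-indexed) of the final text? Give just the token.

Hunk 1: at line 2 remove [xtp,kmpts] add [txzup,sqfk,vkitj] -> 9 lines: rnc duxw jhuv txzup sqfk vkitj jfm hfyxs uphjj
Hunk 2: at line 2 remove [jhuv,txzup,sqfk] add [jgqm] -> 7 lines: rnc duxw jgqm vkitj jfm hfyxs uphjj
Hunk 3: at line 2 remove [jgqm,vkitj] add [dwcpg,mvl,eveg] -> 8 lines: rnc duxw dwcpg mvl eveg jfm hfyxs uphjj
Final line 7: hfyxs

Answer: hfyxs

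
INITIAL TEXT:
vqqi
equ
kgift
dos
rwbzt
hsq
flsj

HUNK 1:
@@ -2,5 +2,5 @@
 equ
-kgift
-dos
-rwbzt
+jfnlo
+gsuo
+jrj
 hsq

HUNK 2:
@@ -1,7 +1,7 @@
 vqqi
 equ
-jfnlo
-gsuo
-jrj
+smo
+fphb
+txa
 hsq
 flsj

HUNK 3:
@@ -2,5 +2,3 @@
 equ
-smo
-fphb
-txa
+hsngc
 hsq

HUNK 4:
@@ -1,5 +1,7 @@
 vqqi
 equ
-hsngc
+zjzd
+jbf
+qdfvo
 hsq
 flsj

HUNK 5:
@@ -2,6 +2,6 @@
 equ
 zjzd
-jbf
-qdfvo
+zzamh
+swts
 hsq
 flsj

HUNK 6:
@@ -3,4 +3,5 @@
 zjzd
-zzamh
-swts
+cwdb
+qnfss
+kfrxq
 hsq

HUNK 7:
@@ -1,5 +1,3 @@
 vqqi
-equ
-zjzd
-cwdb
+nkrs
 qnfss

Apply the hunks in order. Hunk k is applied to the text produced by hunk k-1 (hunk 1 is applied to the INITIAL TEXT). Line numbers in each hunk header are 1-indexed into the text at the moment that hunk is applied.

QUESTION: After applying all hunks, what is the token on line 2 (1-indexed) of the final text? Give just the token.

Answer: nkrs

Derivation:
Hunk 1: at line 2 remove [kgift,dos,rwbzt] add [jfnlo,gsuo,jrj] -> 7 lines: vqqi equ jfnlo gsuo jrj hsq flsj
Hunk 2: at line 1 remove [jfnlo,gsuo,jrj] add [smo,fphb,txa] -> 7 lines: vqqi equ smo fphb txa hsq flsj
Hunk 3: at line 2 remove [smo,fphb,txa] add [hsngc] -> 5 lines: vqqi equ hsngc hsq flsj
Hunk 4: at line 1 remove [hsngc] add [zjzd,jbf,qdfvo] -> 7 lines: vqqi equ zjzd jbf qdfvo hsq flsj
Hunk 5: at line 2 remove [jbf,qdfvo] add [zzamh,swts] -> 7 lines: vqqi equ zjzd zzamh swts hsq flsj
Hunk 6: at line 3 remove [zzamh,swts] add [cwdb,qnfss,kfrxq] -> 8 lines: vqqi equ zjzd cwdb qnfss kfrxq hsq flsj
Hunk 7: at line 1 remove [equ,zjzd,cwdb] add [nkrs] -> 6 lines: vqqi nkrs qnfss kfrxq hsq flsj
Final line 2: nkrs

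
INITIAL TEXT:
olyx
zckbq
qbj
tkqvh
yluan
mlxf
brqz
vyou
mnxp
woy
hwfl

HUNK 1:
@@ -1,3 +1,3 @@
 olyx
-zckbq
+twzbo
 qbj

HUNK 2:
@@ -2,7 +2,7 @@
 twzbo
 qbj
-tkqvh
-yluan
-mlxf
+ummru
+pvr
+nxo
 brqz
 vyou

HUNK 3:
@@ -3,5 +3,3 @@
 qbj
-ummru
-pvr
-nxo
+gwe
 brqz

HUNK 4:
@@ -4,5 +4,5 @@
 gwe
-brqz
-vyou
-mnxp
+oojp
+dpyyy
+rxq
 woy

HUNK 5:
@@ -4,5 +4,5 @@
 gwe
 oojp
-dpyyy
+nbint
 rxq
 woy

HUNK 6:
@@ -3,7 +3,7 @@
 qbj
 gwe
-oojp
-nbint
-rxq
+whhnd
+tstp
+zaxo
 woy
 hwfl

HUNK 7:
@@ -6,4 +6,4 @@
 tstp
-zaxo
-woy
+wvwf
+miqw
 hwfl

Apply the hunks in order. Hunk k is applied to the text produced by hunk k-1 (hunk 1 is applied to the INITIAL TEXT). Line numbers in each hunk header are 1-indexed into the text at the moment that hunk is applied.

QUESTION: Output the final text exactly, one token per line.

Hunk 1: at line 1 remove [zckbq] add [twzbo] -> 11 lines: olyx twzbo qbj tkqvh yluan mlxf brqz vyou mnxp woy hwfl
Hunk 2: at line 2 remove [tkqvh,yluan,mlxf] add [ummru,pvr,nxo] -> 11 lines: olyx twzbo qbj ummru pvr nxo brqz vyou mnxp woy hwfl
Hunk 3: at line 3 remove [ummru,pvr,nxo] add [gwe] -> 9 lines: olyx twzbo qbj gwe brqz vyou mnxp woy hwfl
Hunk 4: at line 4 remove [brqz,vyou,mnxp] add [oojp,dpyyy,rxq] -> 9 lines: olyx twzbo qbj gwe oojp dpyyy rxq woy hwfl
Hunk 5: at line 4 remove [dpyyy] add [nbint] -> 9 lines: olyx twzbo qbj gwe oojp nbint rxq woy hwfl
Hunk 6: at line 3 remove [oojp,nbint,rxq] add [whhnd,tstp,zaxo] -> 9 lines: olyx twzbo qbj gwe whhnd tstp zaxo woy hwfl
Hunk 7: at line 6 remove [zaxo,woy] add [wvwf,miqw] -> 9 lines: olyx twzbo qbj gwe whhnd tstp wvwf miqw hwfl

Answer: olyx
twzbo
qbj
gwe
whhnd
tstp
wvwf
miqw
hwfl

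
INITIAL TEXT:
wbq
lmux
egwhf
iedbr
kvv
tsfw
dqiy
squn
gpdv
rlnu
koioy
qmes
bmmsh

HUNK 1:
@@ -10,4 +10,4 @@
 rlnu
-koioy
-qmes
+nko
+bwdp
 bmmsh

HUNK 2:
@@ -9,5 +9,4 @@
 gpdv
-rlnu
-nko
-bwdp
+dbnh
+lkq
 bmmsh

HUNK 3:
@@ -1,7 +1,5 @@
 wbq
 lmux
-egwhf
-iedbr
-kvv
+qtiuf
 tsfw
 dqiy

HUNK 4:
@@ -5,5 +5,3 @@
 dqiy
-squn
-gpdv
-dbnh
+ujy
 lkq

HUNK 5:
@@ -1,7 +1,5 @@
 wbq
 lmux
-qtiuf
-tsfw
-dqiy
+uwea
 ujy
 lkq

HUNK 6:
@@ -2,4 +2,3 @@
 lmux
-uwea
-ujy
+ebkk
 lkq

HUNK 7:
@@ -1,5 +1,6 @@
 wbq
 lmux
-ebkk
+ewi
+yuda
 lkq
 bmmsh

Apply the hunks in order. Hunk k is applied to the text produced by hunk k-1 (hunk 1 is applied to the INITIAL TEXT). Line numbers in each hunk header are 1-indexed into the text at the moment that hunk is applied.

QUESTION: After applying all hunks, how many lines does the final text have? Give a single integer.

Hunk 1: at line 10 remove [koioy,qmes] add [nko,bwdp] -> 13 lines: wbq lmux egwhf iedbr kvv tsfw dqiy squn gpdv rlnu nko bwdp bmmsh
Hunk 2: at line 9 remove [rlnu,nko,bwdp] add [dbnh,lkq] -> 12 lines: wbq lmux egwhf iedbr kvv tsfw dqiy squn gpdv dbnh lkq bmmsh
Hunk 3: at line 1 remove [egwhf,iedbr,kvv] add [qtiuf] -> 10 lines: wbq lmux qtiuf tsfw dqiy squn gpdv dbnh lkq bmmsh
Hunk 4: at line 5 remove [squn,gpdv,dbnh] add [ujy] -> 8 lines: wbq lmux qtiuf tsfw dqiy ujy lkq bmmsh
Hunk 5: at line 1 remove [qtiuf,tsfw,dqiy] add [uwea] -> 6 lines: wbq lmux uwea ujy lkq bmmsh
Hunk 6: at line 2 remove [uwea,ujy] add [ebkk] -> 5 lines: wbq lmux ebkk lkq bmmsh
Hunk 7: at line 1 remove [ebkk] add [ewi,yuda] -> 6 lines: wbq lmux ewi yuda lkq bmmsh
Final line count: 6

Answer: 6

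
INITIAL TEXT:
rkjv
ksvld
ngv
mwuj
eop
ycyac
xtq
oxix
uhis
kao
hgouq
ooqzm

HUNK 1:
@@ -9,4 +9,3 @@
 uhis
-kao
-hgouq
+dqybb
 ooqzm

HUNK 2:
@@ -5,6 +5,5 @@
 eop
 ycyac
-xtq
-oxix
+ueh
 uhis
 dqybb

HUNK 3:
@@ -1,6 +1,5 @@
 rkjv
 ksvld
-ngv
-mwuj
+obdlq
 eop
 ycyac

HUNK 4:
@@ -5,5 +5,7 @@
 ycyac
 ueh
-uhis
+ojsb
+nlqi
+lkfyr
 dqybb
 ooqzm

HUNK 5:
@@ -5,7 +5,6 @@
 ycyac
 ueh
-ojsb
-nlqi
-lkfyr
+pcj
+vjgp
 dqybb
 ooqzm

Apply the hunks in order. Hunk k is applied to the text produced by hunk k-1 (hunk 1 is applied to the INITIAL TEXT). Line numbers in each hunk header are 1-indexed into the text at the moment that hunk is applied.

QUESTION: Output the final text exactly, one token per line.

Answer: rkjv
ksvld
obdlq
eop
ycyac
ueh
pcj
vjgp
dqybb
ooqzm

Derivation:
Hunk 1: at line 9 remove [kao,hgouq] add [dqybb] -> 11 lines: rkjv ksvld ngv mwuj eop ycyac xtq oxix uhis dqybb ooqzm
Hunk 2: at line 5 remove [xtq,oxix] add [ueh] -> 10 lines: rkjv ksvld ngv mwuj eop ycyac ueh uhis dqybb ooqzm
Hunk 3: at line 1 remove [ngv,mwuj] add [obdlq] -> 9 lines: rkjv ksvld obdlq eop ycyac ueh uhis dqybb ooqzm
Hunk 4: at line 5 remove [uhis] add [ojsb,nlqi,lkfyr] -> 11 lines: rkjv ksvld obdlq eop ycyac ueh ojsb nlqi lkfyr dqybb ooqzm
Hunk 5: at line 5 remove [ojsb,nlqi,lkfyr] add [pcj,vjgp] -> 10 lines: rkjv ksvld obdlq eop ycyac ueh pcj vjgp dqybb ooqzm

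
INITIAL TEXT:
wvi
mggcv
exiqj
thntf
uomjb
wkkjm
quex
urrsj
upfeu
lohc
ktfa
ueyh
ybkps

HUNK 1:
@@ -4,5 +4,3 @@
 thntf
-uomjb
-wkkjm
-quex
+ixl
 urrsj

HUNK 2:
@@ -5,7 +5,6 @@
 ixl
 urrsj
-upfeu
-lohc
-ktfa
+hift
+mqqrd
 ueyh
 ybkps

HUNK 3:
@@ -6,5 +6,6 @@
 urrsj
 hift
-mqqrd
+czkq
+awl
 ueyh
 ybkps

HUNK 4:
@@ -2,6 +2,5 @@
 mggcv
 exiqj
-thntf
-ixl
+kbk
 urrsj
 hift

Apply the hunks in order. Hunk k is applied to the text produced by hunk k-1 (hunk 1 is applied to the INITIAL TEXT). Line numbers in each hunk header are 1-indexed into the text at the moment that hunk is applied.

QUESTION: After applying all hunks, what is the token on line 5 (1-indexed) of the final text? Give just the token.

Hunk 1: at line 4 remove [uomjb,wkkjm,quex] add [ixl] -> 11 lines: wvi mggcv exiqj thntf ixl urrsj upfeu lohc ktfa ueyh ybkps
Hunk 2: at line 5 remove [upfeu,lohc,ktfa] add [hift,mqqrd] -> 10 lines: wvi mggcv exiqj thntf ixl urrsj hift mqqrd ueyh ybkps
Hunk 3: at line 6 remove [mqqrd] add [czkq,awl] -> 11 lines: wvi mggcv exiqj thntf ixl urrsj hift czkq awl ueyh ybkps
Hunk 4: at line 2 remove [thntf,ixl] add [kbk] -> 10 lines: wvi mggcv exiqj kbk urrsj hift czkq awl ueyh ybkps
Final line 5: urrsj

Answer: urrsj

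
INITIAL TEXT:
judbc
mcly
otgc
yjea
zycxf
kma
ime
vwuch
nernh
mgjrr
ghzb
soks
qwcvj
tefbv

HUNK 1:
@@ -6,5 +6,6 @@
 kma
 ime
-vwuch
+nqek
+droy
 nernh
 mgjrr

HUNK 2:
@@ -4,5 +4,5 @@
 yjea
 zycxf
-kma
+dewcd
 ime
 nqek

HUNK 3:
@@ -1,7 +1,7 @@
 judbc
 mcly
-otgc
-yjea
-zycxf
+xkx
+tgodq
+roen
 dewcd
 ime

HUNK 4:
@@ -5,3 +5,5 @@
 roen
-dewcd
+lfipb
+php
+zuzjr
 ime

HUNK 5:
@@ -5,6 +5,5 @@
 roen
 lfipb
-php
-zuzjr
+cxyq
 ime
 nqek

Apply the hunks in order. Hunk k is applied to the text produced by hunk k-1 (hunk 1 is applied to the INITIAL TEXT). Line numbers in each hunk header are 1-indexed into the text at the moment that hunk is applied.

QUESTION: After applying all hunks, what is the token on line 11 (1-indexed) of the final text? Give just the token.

Hunk 1: at line 6 remove [vwuch] add [nqek,droy] -> 15 lines: judbc mcly otgc yjea zycxf kma ime nqek droy nernh mgjrr ghzb soks qwcvj tefbv
Hunk 2: at line 4 remove [kma] add [dewcd] -> 15 lines: judbc mcly otgc yjea zycxf dewcd ime nqek droy nernh mgjrr ghzb soks qwcvj tefbv
Hunk 3: at line 1 remove [otgc,yjea,zycxf] add [xkx,tgodq,roen] -> 15 lines: judbc mcly xkx tgodq roen dewcd ime nqek droy nernh mgjrr ghzb soks qwcvj tefbv
Hunk 4: at line 5 remove [dewcd] add [lfipb,php,zuzjr] -> 17 lines: judbc mcly xkx tgodq roen lfipb php zuzjr ime nqek droy nernh mgjrr ghzb soks qwcvj tefbv
Hunk 5: at line 5 remove [php,zuzjr] add [cxyq] -> 16 lines: judbc mcly xkx tgodq roen lfipb cxyq ime nqek droy nernh mgjrr ghzb soks qwcvj tefbv
Final line 11: nernh

Answer: nernh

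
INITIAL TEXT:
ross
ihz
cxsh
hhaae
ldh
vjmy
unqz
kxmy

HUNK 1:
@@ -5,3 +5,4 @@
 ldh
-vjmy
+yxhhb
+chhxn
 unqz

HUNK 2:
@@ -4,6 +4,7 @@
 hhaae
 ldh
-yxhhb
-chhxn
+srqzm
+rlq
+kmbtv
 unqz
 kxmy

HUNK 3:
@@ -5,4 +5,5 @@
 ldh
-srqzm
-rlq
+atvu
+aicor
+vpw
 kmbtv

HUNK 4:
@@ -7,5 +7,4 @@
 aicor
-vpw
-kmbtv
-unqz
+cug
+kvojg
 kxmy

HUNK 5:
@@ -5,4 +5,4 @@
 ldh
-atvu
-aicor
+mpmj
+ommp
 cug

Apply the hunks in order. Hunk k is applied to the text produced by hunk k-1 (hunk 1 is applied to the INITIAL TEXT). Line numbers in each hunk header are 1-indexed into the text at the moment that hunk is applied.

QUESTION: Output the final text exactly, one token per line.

Hunk 1: at line 5 remove [vjmy] add [yxhhb,chhxn] -> 9 lines: ross ihz cxsh hhaae ldh yxhhb chhxn unqz kxmy
Hunk 2: at line 4 remove [yxhhb,chhxn] add [srqzm,rlq,kmbtv] -> 10 lines: ross ihz cxsh hhaae ldh srqzm rlq kmbtv unqz kxmy
Hunk 3: at line 5 remove [srqzm,rlq] add [atvu,aicor,vpw] -> 11 lines: ross ihz cxsh hhaae ldh atvu aicor vpw kmbtv unqz kxmy
Hunk 4: at line 7 remove [vpw,kmbtv,unqz] add [cug,kvojg] -> 10 lines: ross ihz cxsh hhaae ldh atvu aicor cug kvojg kxmy
Hunk 5: at line 5 remove [atvu,aicor] add [mpmj,ommp] -> 10 lines: ross ihz cxsh hhaae ldh mpmj ommp cug kvojg kxmy

Answer: ross
ihz
cxsh
hhaae
ldh
mpmj
ommp
cug
kvojg
kxmy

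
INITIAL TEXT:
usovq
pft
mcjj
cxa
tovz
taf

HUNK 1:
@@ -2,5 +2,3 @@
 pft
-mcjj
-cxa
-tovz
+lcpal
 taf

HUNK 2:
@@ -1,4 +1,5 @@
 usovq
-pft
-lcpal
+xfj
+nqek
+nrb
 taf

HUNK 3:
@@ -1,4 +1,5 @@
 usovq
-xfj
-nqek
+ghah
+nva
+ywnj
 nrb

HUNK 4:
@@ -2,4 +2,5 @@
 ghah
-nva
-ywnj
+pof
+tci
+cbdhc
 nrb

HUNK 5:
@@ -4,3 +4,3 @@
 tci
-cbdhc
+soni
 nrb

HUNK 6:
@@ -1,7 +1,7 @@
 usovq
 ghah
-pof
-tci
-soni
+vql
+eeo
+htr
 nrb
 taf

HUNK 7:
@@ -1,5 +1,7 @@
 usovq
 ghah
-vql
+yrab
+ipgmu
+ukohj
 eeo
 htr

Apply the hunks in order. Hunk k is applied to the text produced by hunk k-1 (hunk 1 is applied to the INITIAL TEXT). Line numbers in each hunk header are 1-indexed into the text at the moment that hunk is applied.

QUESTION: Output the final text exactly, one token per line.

Hunk 1: at line 2 remove [mcjj,cxa,tovz] add [lcpal] -> 4 lines: usovq pft lcpal taf
Hunk 2: at line 1 remove [pft,lcpal] add [xfj,nqek,nrb] -> 5 lines: usovq xfj nqek nrb taf
Hunk 3: at line 1 remove [xfj,nqek] add [ghah,nva,ywnj] -> 6 lines: usovq ghah nva ywnj nrb taf
Hunk 4: at line 2 remove [nva,ywnj] add [pof,tci,cbdhc] -> 7 lines: usovq ghah pof tci cbdhc nrb taf
Hunk 5: at line 4 remove [cbdhc] add [soni] -> 7 lines: usovq ghah pof tci soni nrb taf
Hunk 6: at line 1 remove [pof,tci,soni] add [vql,eeo,htr] -> 7 lines: usovq ghah vql eeo htr nrb taf
Hunk 7: at line 1 remove [vql] add [yrab,ipgmu,ukohj] -> 9 lines: usovq ghah yrab ipgmu ukohj eeo htr nrb taf

Answer: usovq
ghah
yrab
ipgmu
ukohj
eeo
htr
nrb
taf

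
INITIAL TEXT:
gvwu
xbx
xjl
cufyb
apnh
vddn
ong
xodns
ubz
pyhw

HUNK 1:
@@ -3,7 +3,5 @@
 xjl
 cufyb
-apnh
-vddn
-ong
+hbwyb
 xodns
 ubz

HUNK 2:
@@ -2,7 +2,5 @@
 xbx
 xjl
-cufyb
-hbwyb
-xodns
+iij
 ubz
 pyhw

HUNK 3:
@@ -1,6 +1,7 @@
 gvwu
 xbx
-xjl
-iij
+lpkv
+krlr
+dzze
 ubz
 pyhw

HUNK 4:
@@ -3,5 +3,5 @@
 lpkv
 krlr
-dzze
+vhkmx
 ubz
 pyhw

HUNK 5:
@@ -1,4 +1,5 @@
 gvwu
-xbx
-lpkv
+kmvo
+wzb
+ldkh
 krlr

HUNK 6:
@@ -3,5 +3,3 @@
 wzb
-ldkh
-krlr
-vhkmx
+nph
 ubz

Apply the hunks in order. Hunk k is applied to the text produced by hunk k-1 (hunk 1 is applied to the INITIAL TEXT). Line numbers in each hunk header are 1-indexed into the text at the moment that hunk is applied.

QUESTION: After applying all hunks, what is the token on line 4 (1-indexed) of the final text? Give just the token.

Hunk 1: at line 3 remove [apnh,vddn,ong] add [hbwyb] -> 8 lines: gvwu xbx xjl cufyb hbwyb xodns ubz pyhw
Hunk 2: at line 2 remove [cufyb,hbwyb,xodns] add [iij] -> 6 lines: gvwu xbx xjl iij ubz pyhw
Hunk 3: at line 1 remove [xjl,iij] add [lpkv,krlr,dzze] -> 7 lines: gvwu xbx lpkv krlr dzze ubz pyhw
Hunk 4: at line 3 remove [dzze] add [vhkmx] -> 7 lines: gvwu xbx lpkv krlr vhkmx ubz pyhw
Hunk 5: at line 1 remove [xbx,lpkv] add [kmvo,wzb,ldkh] -> 8 lines: gvwu kmvo wzb ldkh krlr vhkmx ubz pyhw
Hunk 6: at line 3 remove [ldkh,krlr,vhkmx] add [nph] -> 6 lines: gvwu kmvo wzb nph ubz pyhw
Final line 4: nph

Answer: nph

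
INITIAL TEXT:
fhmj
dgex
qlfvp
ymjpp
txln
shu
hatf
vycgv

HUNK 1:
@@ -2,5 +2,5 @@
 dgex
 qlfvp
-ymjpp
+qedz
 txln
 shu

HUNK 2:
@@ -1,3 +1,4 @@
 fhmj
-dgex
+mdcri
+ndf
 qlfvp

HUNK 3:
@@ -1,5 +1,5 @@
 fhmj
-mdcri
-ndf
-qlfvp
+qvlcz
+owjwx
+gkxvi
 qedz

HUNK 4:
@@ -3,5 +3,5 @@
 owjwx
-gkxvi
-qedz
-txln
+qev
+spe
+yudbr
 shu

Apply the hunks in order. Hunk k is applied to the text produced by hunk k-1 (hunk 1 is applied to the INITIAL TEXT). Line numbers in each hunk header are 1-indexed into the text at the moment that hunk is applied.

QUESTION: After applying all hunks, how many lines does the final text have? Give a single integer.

Hunk 1: at line 2 remove [ymjpp] add [qedz] -> 8 lines: fhmj dgex qlfvp qedz txln shu hatf vycgv
Hunk 2: at line 1 remove [dgex] add [mdcri,ndf] -> 9 lines: fhmj mdcri ndf qlfvp qedz txln shu hatf vycgv
Hunk 3: at line 1 remove [mdcri,ndf,qlfvp] add [qvlcz,owjwx,gkxvi] -> 9 lines: fhmj qvlcz owjwx gkxvi qedz txln shu hatf vycgv
Hunk 4: at line 3 remove [gkxvi,qedz,txln] add [qev,spe,yudbr] -> 9 lines: fhmj qvlcz owjwx qev spe yudbr shu hatf vycgv
Final line count: 9

Answer: 9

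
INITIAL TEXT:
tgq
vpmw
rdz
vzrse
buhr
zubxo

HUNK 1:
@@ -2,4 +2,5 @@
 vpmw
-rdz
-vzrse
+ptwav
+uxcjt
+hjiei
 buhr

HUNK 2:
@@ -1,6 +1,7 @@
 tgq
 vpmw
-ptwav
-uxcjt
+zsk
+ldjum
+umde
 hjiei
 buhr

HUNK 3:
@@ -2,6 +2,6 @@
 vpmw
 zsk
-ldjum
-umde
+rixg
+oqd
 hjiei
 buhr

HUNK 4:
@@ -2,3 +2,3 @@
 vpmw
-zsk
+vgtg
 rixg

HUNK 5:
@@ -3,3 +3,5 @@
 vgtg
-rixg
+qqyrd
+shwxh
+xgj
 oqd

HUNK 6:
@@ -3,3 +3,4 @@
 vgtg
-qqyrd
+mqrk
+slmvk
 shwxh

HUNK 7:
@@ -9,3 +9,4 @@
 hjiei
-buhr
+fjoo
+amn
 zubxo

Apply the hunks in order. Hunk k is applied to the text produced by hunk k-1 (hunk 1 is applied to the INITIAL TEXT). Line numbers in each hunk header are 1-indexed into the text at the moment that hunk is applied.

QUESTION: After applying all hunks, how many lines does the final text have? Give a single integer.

Hunk 1: at line 2 remove [rdz,vzrse] add [ptwav,uxcjt,hjiei] -> 7 lines: tgq vpmw ptwav uxcjt hjiei buhr zubxo
Hunk 2: at line 1 remove [ptwav,uxcjt] add [zsk,ldjum,umde] -> 8 lines: tgq vpmw zsk ldjum umde hjiei buhr zubxo
Hunk 3: at line 2 remove [ldjum,umde] add [rixg,oqd] -> 8 lines: tgq vpmw zsk rixg oqd hjiei buhr zubxo
Hunk 4: at line 2 remove [zsk] add [vgtg] -> 8 lines: tgq vpmw vgtg rixg oqd hjiei buhr zubxo
Hunk 5: at line 3 remove [rixg] add [qqyrd,shwxh,xgj] -> 10 lines: tgq vpmw vgtg qqyrd shwxh xgj oqd hjiei buhr zubxo
Hunk 6: at line 3 remove [qqyrd] add [mqrk,slmvk] -> 11 lines: tgq vpmw vgtg mqrk slmvk shwxh xgj oqd hjiei buhr zubxo
Hunk 7: at line 9 remove [buhr] add [fjoo,amn] -> 12 lines: tgq vpmw vgtg mqrk slmvk shwxh xgj oqd hjiei fjoo amn zubxo
Final line count: 12

Answer: 12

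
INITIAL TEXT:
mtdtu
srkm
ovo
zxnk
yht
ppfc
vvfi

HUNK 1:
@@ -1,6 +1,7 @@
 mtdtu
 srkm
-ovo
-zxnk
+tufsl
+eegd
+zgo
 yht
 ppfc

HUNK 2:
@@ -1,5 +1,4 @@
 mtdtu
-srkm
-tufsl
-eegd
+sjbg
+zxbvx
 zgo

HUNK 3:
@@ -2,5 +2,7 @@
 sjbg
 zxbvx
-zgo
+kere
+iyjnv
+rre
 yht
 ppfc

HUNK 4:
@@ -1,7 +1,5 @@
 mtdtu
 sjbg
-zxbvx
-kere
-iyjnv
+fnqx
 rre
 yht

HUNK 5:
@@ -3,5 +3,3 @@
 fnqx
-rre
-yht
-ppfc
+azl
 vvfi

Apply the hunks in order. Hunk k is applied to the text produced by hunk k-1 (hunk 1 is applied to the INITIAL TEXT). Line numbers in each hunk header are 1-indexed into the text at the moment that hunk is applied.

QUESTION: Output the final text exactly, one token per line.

Answer: mtdtu
sjbg
fnqx
azl
vvfi

Derivation:
Hunk 1: at line 1 remove [ovo,zxnk] add [tufsl,eegd,zgo] -> 8 lines: mtdtu srkm tufsl eegd zgo yht ppfc vvfi
Hunk 2: at line 1 remove [srkm,tufsl,eegd] add [sjbg,zxbvx] -> 7 lines: mtdtu sjbg zxbvx zgo yht ppfc vvfi
Hunk 3: at line 2 remove [zgo] add [kere,iyjnv,rre] -> 9 lines: mtdtu sjbg zxbvx kere iyjnv rre yht ppfc vvfi
Hunk 4: at line 1 remove [zxbvx,kere,iyjnv] add [fnqx] -> 7 lines: mtdtu sjbg fnqx rre yht ppfc vvfi
Hunk 5: at line 3 remove [rre,yht,ppfc] add [azl] -> 5 lines: mtdtu sjbg fnqx azl vvfi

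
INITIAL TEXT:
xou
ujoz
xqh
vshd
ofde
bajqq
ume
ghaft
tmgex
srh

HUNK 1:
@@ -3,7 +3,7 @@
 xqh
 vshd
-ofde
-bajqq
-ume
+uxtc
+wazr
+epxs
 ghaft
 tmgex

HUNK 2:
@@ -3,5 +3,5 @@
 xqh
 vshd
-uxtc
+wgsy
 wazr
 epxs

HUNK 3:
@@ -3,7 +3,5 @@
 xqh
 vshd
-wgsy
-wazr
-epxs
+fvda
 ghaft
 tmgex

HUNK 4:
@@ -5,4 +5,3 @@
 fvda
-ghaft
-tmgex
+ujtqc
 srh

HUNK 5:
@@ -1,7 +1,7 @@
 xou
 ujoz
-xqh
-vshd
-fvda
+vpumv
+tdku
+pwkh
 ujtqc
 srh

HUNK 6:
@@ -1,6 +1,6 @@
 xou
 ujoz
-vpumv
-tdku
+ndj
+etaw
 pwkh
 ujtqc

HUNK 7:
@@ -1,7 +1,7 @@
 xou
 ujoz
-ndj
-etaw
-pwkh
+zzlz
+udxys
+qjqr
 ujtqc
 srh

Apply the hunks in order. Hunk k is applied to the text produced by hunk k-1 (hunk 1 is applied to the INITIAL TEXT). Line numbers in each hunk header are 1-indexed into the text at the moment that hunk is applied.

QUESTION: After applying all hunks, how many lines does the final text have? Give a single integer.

Answer: 7

Derivation:
Hunk 1: at line 3 remove [ofde,bajqq,ume] add [uxtc,wazr,epxs] -> 10 lines: xou ujoz xqh vshd uxtc wazr epxs ghaft tmgex srh
Hunk 2: at line 3 remove [uxtc] add [wgsy] -> 10 lines: xou ujoz xqh vshd wgsy wazr epxs ghaft tmgex srh
Hunk 3: at line 3 remove [wgsy,wazr,epxs] add [fvda] -> 8 lines: xou ujoz xqh vshd fvda ghaft tmgex srh
Hunk 4: at line 5 remove [ghaft,tmgex] add [ujtqc] -> 7 lines: xou ujoz xqh vshd fvda ujtqc srh
Hunk 5: at line 1 remove [xqh,vshd,fvda] add [vpumv,tdku,pwkh] -> 7 lines: xou ujoz vpumv tdku pwkh ujtqc srh
Hunk 6: at line 1 remove [vpumv,tdku] add [ndj,etaw] -> 7 lines: xou ujoz ndj etaw pwkh ujtqc srh
Hunk 7: at line 1 remove [ndj,etaw,pwkh] add [zzlz,udxys,qjqr] -> 7 lines: xou ujoz zzlz udxys qjqr ujtqc srh
Final line count: 7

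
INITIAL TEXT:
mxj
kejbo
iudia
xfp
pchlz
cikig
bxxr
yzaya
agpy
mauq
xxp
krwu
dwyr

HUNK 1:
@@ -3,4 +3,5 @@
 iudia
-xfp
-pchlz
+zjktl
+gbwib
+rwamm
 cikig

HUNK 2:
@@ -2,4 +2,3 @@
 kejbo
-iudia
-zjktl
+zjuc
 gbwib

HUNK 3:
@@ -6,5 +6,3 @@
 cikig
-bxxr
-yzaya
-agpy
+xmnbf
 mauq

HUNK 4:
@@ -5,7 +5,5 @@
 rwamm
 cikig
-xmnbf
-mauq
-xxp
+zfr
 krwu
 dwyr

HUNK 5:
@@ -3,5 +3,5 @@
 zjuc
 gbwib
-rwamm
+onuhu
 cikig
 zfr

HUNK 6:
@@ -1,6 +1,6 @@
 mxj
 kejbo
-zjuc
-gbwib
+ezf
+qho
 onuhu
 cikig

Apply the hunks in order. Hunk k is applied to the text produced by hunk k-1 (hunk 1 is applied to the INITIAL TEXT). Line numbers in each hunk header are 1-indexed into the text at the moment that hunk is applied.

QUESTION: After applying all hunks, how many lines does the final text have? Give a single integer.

Answer: 9

Derivation:
Hunk 1: at line 3 remove [xfp,pchlz] add [zjktl,gbwib,rwamm] -> 14 lines: mxj kejbo iudia zjktl gbwib rwamm cikig bxxr yzaya agpy mauq xxp krwu dwyr
Hunk 2: at line 2 remove [iudia,zjktl] add [zjuc] -> 13 lines: mxj kejbo zjuc gbwib rwamm cikig bxxr yzaya agpy mauq xxp krwu dwyr
Hunk 3: at line 6 remove [bxxr,yzaya,agpy] add [xmnbf] -> 11 lines: mxj kejbo zjuc gbwib rwamm cikig xmnbf mauq xxp krwu dwyr
Hunk 4: at line 5 remove [xmnbf,mauq,xxp] add [zfr] -> 9 lines: mxj kejbo zjuc gbwib rwamm cikig zfr krwu dwyr
Hunk 5: at line 3 remove [rwamm] add [onuhu] -> 9 lines: mxj kejbo zjuc gbwib onuhu cikig zfr krwu dwyr
Hunk 6: at line 1 remove [zjuc,gbwib] add [ezf,qho] -> 9 lines: mxj kejbo ezf qho onuhu cikig zfr krwu dwyr
Final line count: 9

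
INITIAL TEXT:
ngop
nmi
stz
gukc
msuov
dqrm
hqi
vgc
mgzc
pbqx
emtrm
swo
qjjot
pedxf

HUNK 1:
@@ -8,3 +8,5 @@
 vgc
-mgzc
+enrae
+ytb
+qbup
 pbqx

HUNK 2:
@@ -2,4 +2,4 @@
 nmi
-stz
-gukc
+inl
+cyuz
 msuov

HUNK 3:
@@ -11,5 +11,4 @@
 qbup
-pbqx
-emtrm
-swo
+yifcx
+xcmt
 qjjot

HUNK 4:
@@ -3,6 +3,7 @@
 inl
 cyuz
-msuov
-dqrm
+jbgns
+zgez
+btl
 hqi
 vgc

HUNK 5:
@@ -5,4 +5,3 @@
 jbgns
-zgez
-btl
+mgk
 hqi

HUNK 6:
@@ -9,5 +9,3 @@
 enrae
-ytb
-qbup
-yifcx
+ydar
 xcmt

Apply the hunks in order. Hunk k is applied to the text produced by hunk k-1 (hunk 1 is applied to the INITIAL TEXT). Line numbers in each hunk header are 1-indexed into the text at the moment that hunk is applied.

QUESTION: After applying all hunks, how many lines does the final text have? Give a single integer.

Hunk 1: at line 8 remove [mgzc] add [enrae,ytb,qbup] -> 16 lines: ngop nmi stz gukc msuov dqrm hqi vgc enrae ytb qbup pbqx emtrm swo qjjot pedxf
Hunk 2: at line 2 remove [stz,gukc] add [inl,cyuz] -> 16 lines: ngop nmi inl cyuz msuov dqrm hqi vgc enrae ytb qbup pbqx emtrm swo qjjot pedxf
Hunk 3: at line 11 remove [pbqx,emtrm,swo] add [yifcx,xcmt] -> 15 lines: ngop nmi inl cyuz msuov dqrm hqi vgc enrae ytb qbup yifcx xcmt qjjot pedxf
Hunk 4: at line 3 remove [msuov,dqrm] add [jbgns,zgez,btl] -> 16 lines: ngop nmi inl cyuz jbgns zgez btl hqi vgc enrae ytb qbup yifcx xcmt qjjot pedxf
Hunk 5: at line 5 remove [zgez,btl] add [mgk] -> 15 lines: ngop nmi inl cyuz jbgns mgk hqi vgc enrae ytb qbup yifcx xcmt qjjot pedxf
Hunk 6: at line 9 remove [ytb,qbup,yifcx] add [ydar] -> 13 lines: ngop nmi inl cyuz jbgns mgk hqi vgc enrae ydar xcmt qjjot pedxf
Final line count: 13

Answer: 13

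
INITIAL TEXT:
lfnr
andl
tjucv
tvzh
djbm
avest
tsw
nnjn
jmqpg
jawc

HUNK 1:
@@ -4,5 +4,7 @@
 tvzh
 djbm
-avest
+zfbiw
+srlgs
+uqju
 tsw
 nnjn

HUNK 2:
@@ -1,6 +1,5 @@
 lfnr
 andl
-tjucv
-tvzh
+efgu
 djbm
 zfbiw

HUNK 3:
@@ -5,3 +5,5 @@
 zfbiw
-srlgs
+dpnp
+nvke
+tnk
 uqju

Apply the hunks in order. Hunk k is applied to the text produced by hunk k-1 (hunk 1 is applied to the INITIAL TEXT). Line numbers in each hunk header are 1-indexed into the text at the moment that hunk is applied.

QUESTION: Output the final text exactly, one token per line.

Hunk 1: at line 4 remove [avest] add [zfbiw,srlgs,uqju] -> 12 lines: lfnr andl tjucv tvzh djbm zfbiw srlgs uqju tsw nnjn jmqpg jawc
Hunk 2: at line 1 remove [tjucv,tvzh] add [efgu] -> 11 lines: lfnr andl efgu djbm zfbiw srlgs uqju tsw nnjn jmqpg jawc
Hunk 3: at line 5 remove [srlgs] add [dpnp,nvke,tnk] -> 13 lines: lfnr andl efgu djbm zfbiw dpnp nvke tnk uqju tsw nnjn jmqpg jawc

Answer: lfnr
andl
efgu
djbm
zfbiw
dpnp
nvke
tnk
uqju
tsw
nnjn
jmqpg
jawc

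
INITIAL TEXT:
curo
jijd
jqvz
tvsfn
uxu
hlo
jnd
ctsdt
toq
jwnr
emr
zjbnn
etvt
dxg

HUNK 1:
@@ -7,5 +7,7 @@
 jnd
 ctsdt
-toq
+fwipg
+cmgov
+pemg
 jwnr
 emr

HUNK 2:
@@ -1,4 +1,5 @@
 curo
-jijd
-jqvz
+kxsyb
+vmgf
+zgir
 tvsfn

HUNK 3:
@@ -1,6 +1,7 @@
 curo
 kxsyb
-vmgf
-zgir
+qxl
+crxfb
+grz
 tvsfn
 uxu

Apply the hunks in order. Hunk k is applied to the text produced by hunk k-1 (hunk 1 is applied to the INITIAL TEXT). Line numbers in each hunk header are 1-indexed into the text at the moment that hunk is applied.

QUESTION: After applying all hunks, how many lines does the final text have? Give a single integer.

Hunk 1: at line 7 remove [toq] add [fwipg,cmgov,pemg] -> 16 lines: curo jijd jqvz tvsfn uxu hlo jnd ctsdt fwipg cmgov pemg jwnr emr zjbnn etvt dxg
Hunk 2: at line 1 remove [jijd,jqvz] add [kxsyb,vmgf,zgir] -> 17 lines: curo kxsyb vmgf zgir tvsfn uxu hlo jnd ctsdt fwipg cmgov pemg jwnr emr zjbnn etvt dxg
Hunk 3: at line 1 remove [vmgf,zgir] add [qxl,crxfb,grz] -> 18 lines: curo kxsyb qxl crxfb grz tvsfn uxu hlo jnd ctsdt fwipg cmgov pemg jwnr emr zjbnn etvt dxg
Final line count: 18

Answer: 18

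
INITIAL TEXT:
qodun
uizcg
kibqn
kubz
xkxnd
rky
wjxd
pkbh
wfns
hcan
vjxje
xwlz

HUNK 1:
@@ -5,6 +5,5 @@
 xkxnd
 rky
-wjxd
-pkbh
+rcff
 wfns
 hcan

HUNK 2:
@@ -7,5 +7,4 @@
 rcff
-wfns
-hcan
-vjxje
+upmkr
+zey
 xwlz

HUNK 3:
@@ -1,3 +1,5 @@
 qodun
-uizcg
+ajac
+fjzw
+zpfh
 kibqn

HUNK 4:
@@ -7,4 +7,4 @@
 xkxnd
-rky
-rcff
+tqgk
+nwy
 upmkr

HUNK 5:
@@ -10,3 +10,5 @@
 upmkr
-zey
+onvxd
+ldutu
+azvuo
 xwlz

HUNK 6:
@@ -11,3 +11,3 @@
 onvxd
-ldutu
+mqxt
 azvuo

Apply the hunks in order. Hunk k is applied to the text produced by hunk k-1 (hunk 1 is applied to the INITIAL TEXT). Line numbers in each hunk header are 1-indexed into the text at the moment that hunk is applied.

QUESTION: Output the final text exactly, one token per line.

Answer: qodun
ajac
fjzw
zpfh
kibqn
kubz
xkxnd
tqgk
nwy
upmkr
onvxd
mqxt
azvuo
xwlz

Derivation:
Hunk 1: at line 5 remove [wjxd,pkbh] add [rcff] -> 11 lines: qodun uizcg kibqn kubz xkxnd rky rcff wfns hcan vjxje xwlz
Hunk 2: at line 7 remove [wfns,hcan,vjxje] add [upmkr,zey] -> 10 lines: qodun uizcg kibqn kubz xkxnd rky rcff upmkr zey xwlz
Hunk 3: at line 1 remove [uizcg] add [ajac,fjzw,zpfh] -> 12 lines: qodun ajac fjzw zpfh kibqn kubz xkxnd rky rcff upmkr zey xwlz
Hunk 4: at line 7 remove [rky,rcff] add [tqgk,nwy] -> 12 lines: qodun ajac fjzw zpfh kibqn kubz xkxnd tqgk nwy upmkr zey xwlz
Hunk 5: at line 10 remove [zey] add [onvxd,ldutu,azvuo] -> 14 lines: qodun ajac fjzw zpfh kibqn kubz xkxnd tqgk nwy upmkr onvxd ldutu azvuo xwlz
Hunk 6: at line 11 remove [ldutu] add [mqxt] -> 14 lines: qodun ajac fjzw zpfh kibqn kubz xkxnd tqgk nwy upmkr onvxd mqxt azvuo xwlz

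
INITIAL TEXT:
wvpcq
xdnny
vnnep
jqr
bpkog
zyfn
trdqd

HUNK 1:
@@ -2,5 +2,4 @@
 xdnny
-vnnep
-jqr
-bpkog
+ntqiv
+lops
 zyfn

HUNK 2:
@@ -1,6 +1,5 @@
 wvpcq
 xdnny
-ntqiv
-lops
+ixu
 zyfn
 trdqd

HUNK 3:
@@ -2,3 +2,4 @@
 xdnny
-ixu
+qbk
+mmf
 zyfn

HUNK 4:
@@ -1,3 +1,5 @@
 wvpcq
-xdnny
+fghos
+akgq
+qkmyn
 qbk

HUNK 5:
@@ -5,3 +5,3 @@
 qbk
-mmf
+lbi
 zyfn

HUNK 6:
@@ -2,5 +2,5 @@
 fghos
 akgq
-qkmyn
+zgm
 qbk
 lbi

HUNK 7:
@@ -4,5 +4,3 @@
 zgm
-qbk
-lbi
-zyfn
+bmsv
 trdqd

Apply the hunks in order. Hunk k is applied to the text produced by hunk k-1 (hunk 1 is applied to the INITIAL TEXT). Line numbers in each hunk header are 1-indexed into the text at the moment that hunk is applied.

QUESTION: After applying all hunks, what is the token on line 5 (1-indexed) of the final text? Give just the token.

Hunk 1: at line 2 remove [vnnep,jqr,bpkog] add [ntqiv,lops] -> 6 lines: wvpcq xdnny ntqiv lops zyfn trdqd
Hunk 2: at line 1 remove [ntqiv,lops] add [ixu] -> 5 lines: wvpcq xdnny ixu zyfn trdqd
Hunk 3: at line 2 remove [ixu] add [qbk,mmf] -> 6 lines: wvpcq xdnny qbk mmf zyfn trdqd
Hunk 4: at line 1 remove [xdnny] add [fghos,akgq,qkmyn] -> 8 lines: wvpcq fghos akgq qkmyn qbk mmf zyfn trdqd
Hunk 5: at line 5 remove [mmf] add [lbi] -> 8 lines: wvpcq fghos akgq qkmyn qbk lbi zyfn trdqd
Hunk 6: at line 2 remove [qkmyn] add [zgm] -> 8 lines: wvpcq fghos akgq zgm qbk lbi zyfn trdqd
Hunk 7: at line 4 remove [qbk,lbi,zyfn] add [bmsv] -> 6 lines: wvpcq fghos akgq zgm bmsv trdqd
Final line 5: bmsv

Answer: bmsv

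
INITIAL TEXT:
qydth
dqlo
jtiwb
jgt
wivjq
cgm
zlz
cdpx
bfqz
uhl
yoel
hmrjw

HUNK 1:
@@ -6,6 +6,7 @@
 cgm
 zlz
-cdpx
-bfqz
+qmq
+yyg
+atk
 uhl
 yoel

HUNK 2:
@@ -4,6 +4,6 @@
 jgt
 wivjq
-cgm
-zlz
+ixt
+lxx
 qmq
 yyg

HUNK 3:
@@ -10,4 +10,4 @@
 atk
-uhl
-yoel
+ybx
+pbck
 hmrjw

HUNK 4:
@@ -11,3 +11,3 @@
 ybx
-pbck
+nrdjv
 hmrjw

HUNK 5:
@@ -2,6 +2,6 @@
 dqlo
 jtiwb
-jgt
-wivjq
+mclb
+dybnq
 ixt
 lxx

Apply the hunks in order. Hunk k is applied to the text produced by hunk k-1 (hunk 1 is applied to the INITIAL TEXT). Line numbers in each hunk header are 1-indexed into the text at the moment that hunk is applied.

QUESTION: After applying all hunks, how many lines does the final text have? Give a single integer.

Answer: 13

Derivation:
Hunk 1: at line 6 remove [cdpx,bfqz] add [qmq,yyg,atk] -> 13 lines: qydth dqlo jtiwb jgt wivjq cgm zlz qmq yyg atk uhl yoel hmrjw
Hunk 2: at line 4 remove [cgm,zlz] add [ixt,lxx] -> 13 lines: qydth dqlo jtiwb jgt wivjq ixt lxx qmq yyg atk uhl yoel hmrjw
Hunk 3: at line 10 remove [uhl,yoel] add [ybx,pbck] -> 13 lines: qydth dqlo jtiwb jgt wivjq ixt lxx qmq yyg atk ybx pbck hmrjw
Hunk 4: at line 11 remove [pbck] add [nrdjv] -> 13 lines: qydth dqlo jtiwb jgt wivjq ixt lxx qmq yyg atk ybx nrdjv hmrjw
Hunk 5: at line 2 remove [jgt,wivjq] add [mclb,dybnq] -> 13 lines: qydth dqlo jtiwb mclb dybnq ixt lxx qmq yyg atk ybx nrdjv hmrjw
Final line count: 13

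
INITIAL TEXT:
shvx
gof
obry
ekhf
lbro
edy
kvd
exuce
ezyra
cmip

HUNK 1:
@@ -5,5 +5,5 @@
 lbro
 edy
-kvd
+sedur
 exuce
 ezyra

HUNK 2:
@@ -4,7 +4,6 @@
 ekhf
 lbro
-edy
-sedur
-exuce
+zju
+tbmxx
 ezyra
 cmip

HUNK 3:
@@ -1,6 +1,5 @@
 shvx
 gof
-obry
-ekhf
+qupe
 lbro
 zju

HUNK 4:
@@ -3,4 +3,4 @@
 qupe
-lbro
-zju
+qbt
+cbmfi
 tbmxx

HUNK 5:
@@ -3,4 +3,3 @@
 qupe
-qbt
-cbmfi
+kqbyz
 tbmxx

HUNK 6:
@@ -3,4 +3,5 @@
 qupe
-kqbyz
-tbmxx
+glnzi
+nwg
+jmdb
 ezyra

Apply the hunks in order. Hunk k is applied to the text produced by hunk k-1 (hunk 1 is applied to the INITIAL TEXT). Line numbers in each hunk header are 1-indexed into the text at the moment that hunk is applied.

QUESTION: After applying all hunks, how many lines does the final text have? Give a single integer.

Hunk 1: at line 5 remove [kvd] add [sedur] -> 10 lines: shvx gof obry ekhf lbro edy sedur exuce ezyra cmip
Hunk 2: at line 4 remove [edy,sedur,exuce] add [zju,tbmxx] -> 9 lines: shvx gof obry ekhf lbro zju tbmxx ezyra cmip
Hunk 3: at line 1 remove [obry,ekhf] add [qupe] -> 8 lines: shvx gof qupe lbro zju tbmxx ezyra cmip
Hunk 4: at line 3 remove [lbro,zju] add [qbt,cbmfi] -> 8 lines: shvx gof qupe qbt cbmfi tbmxx ezyra cmip
Hunk 5: at line 3 remove [qbt,cbmfi] add [kqbyz] -> 7 lines: shvx gof qupe kqbyz tbmxx ezyra cmip
Hunk 6: at line 3 remove [kqbyz,tbmxx] add [glnzi,nwg,jmdb] -> 8 lines: shvx gof qupe glnzi nwg jmdb ezyra cmip
Final line count: 8

Answer: 8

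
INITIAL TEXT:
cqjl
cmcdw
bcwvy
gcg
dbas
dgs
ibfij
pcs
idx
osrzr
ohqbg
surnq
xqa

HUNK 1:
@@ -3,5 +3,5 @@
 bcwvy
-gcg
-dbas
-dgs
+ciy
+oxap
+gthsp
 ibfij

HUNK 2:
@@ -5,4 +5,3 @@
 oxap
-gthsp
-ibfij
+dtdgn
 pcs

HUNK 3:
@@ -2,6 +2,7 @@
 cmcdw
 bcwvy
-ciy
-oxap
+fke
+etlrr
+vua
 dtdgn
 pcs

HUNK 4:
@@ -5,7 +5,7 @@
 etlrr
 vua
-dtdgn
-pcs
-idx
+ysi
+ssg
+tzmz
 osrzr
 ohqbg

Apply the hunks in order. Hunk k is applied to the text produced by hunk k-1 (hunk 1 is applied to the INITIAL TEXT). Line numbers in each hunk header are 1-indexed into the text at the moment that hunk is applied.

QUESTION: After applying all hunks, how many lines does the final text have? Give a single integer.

Hunk 1: at line 3 remove [gcg,dbas,dgs] add [ciy,oxap,gthsp] -> 13 lines: cqjl cmcdw bcwvy ciy oxap gthsp ibfij pcs idx osrzr ohqbg surnq xqa
Hunk 2: at line 5 remove [gthsp,ibfij] add [dtdgn] -> 12 lines: cqjl cmcdw bcwvy ciy oxap dtdgn pcs idx osrzr ohqbg surnq xqa
Hunk 3: at line 2 remove [ciy,oxap] add [fke,etlrr,vua] -> 13 lines: cqjl cmcdw bcwvy fke etlrr vua dtdgn pcs idx osrzr ohqbg surnq xqa
Hunk 4: at line 5 remove [dtdgn,pcs,idx] add [ysi,ssg,tzmz] -> 13 lines: cqjl cmcdw bcwvy fke etlrr vua ysi ssg tzmz osrzr ohqbg surnq xqa
Final line count: 13

Answer: 13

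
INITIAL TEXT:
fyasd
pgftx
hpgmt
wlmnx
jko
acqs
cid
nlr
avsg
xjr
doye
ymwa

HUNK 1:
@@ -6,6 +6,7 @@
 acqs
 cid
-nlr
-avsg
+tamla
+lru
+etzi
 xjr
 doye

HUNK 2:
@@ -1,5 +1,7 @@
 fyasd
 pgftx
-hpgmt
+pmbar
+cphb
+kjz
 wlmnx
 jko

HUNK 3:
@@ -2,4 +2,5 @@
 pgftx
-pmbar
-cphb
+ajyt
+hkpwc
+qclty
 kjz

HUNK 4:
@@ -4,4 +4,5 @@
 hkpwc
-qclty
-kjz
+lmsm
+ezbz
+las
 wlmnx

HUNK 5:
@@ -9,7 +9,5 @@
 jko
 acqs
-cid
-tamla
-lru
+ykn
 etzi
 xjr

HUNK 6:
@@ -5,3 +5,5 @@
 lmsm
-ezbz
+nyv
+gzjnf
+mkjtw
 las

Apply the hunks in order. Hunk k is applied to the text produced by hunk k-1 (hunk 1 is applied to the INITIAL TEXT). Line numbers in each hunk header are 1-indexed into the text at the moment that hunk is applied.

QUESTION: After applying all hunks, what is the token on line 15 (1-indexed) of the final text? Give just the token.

Answer: xjr

Derivation:
Hunk 1: at line 6 remove [nlr,avsg] add [tamla,lru,etzi] -> 13 lines: fyasd pgftx hpgmt wlmnx jko acqs cid tamla lru etzi xjr doye ymwa
Hunk 2: at line 1 remove [hpgmt] add [pmbar,cphb,kjz] -> 15 lines: fyasd pgftx pmbar cphb kjz wlmnx jko acqs cid tamla lru etzi xjr doye ymwa
Hunk 3: at line 2 remove [pmbar,cphb] add [ajyt,hkpwc,qclty] -> 16 lines: fyasd pgftx ajyt hkpwc qclty kjz wlmnx jko acqs cid tamla lru etzi xjr doye ymwa
Hunk 4: at line 4 remove [qclty,kjz] add [lmsm,ezbz,las] -> 17 lines: fyasd pgftx ajyt hkpwc lmsm ezbz las wlmnx jko acqs cid tamla lru etzi xjr doye ymwa
Hunk 5: at line 9 remove [cid,tamla,lru] add [ykn] -> 15 lines: fyasd pgftx ajyt hkpwc lmsm ezbz las wlmnx jko acqs ykn etzi xjr doye ymwa
Hunk 6: at line 5 remove [ezbz] add [nyv,gzjnf,mkjtw] -> 17 lines: fyasd pgftx ajyt hkpwc lmsm nyv gzjnf mkjtw las wlmnx jko acqs ykn etzi xjr doye ymwa
Final line 15: xjr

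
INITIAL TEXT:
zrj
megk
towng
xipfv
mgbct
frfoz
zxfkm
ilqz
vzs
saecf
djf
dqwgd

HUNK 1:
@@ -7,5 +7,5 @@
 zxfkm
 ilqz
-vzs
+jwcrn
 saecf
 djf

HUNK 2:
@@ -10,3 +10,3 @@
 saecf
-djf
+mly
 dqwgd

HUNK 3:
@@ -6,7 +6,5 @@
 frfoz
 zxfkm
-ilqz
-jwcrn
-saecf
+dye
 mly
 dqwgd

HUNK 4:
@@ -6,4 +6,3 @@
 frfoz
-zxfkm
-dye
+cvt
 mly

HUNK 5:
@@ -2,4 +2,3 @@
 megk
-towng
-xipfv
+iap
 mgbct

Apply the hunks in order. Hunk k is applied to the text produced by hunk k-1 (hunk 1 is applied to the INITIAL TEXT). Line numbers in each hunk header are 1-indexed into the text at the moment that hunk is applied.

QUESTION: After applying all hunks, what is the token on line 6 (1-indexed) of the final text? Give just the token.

Answer: cvt

Derivation:
Hunk 1: at line 7 remove [vzs] add [jwcrn] -> 12 lines: zrj megk towng xipfv mgbct frfoz zxfkm ilqz jwcrn saecf djf dqwgd
Hunk 2: at line 10 remove [djf] add [mly] -> 12 lines: zrj megk towng xipfv mgbct frfoz zxfkm ilqz jwcrn saecf mly dqwgd
Hunk 3: at line 6 remove [ilqz,jwcrn,saecf] add [dye] -> 10 lines: zrj megk towng xipfv mgbct frfoz zxfkm dye mly dqwgd
Hunk 4: at line 6 remove [zxfkm,dye] add [cvt] -> 9 lines: zrj megk towng xipfv mgbct frfoz cvt mly dqwgd
Hunk 5: at line 2 remove [towng,xipfv] add [iap] -> 8 lines: zrj megk iap mgbct frfoz cvt mly dqwgd
Final line 6: cvt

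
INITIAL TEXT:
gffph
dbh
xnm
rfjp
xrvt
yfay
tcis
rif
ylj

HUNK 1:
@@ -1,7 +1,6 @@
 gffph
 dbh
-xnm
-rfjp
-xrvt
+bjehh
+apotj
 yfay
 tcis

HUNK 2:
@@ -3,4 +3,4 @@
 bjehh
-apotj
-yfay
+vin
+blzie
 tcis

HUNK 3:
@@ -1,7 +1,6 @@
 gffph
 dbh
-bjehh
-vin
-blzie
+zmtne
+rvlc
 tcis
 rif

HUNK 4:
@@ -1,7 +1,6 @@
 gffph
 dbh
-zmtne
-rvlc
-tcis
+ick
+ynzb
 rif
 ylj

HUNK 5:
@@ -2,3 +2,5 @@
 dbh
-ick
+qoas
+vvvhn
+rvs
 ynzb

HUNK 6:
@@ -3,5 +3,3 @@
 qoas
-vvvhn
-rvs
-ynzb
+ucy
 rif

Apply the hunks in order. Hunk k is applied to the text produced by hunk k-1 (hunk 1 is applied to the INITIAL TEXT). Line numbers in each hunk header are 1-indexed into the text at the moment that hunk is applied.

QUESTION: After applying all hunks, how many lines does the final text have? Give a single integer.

Answer: 6

Derivation:
Hunk 1: at line 1 remove [xnm,rfjp,xrvt] add [bjehh,apotj] -> 8 lines: gffph dbh bjehh apotj yfay tcis rif ylj
Hunk 2: at line 3 remove [apotj,yfay] add [vin,blzie] -> 8 lines: gffph dbh bjehh vin blzie tcis rif ylj
Hunk 3: at line 1 remove [bjehh,vin,blzie] add [zmtne,rvlc] -> 7 lines: gffph dbh zmtne rvlc tcis rif ylj
Hunk 4: at line 1 remove [zmtne,rvlc,tcis] add [ick,ynzb] -> 6 lines: gffph dbh ick ynzb rif ylj
Hunk 5: at line 2 remove [ick] add [qoas,vvvhn,rvs] -> 8 lines: gffph dbh qoas vvvhn rvs ynzb rif ylj
Hunk 6: at line 3 remove [vvvhn,rvs,ynzb] add [ucy] -> 6 lines: gffph dbh qoas ucy rif ylj
Final line count: 6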